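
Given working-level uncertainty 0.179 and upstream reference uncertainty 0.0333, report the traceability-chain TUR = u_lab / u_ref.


TUR = u_lab / u_ref
= 0.179 / 0.0333
= 5.3754

5.3754


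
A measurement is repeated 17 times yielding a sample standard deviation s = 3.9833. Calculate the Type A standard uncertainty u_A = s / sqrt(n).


u_A = s / sqrt(n)
u_A = 3.9833 / sqrt(17)
u_A = 3.9833 / 4.1231056
u_A = 0.9661

0.9661


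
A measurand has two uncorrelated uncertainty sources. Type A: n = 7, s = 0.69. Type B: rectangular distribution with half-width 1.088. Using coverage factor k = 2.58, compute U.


u_A = s / sqrt(n) = 0.69 / sqrt(7) = 0.26079549
u_B = half_width / sqrt(3) = 1.088 / sqrt(3) = 0.62815709
uc = sqrt(u_A^2 + u_B^2) = sqrt(0.26079549^2 + 0.62815709^2) = 0.68014382
U = k * uc = 2.58 * 0.68014382
U = 1.7548

1.7548


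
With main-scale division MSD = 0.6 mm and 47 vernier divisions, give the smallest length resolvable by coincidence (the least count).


LC = MSD / n_div
= 0.6 / 47
= 0.0128

0.0128


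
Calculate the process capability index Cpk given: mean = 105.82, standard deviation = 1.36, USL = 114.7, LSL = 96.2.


Cpu = (USL - mean) / (3*sigma) = (114.7 - 105.82) / (3*1.36) = 2.1765
Cpl = (mean - LSL) / (3*sigma) = (105.82 - 96.2) / (3*1.36) = 2.3578
Cpk = min(Cpu, Cpl) = 2.1765

2.1765


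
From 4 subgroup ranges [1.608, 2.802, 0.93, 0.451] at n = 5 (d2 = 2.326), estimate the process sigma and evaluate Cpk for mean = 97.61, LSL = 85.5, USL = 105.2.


R_bar = (1.608 + 2.802 + 0.93 + 0.451) / 4 = 1.44775
sigma = R_bar / d2 = 1.44775 / 2.326 = 0.62242046
Cp = (USL - LSL)/(6*sigma) = (105.2 - 85.5)/(6*0.62242046) = 5.2751
Cpu = (105.2 - 97.61)/(3*0.62242046) = 4.0648
Cpl = (97.61 - 85.5)/(3*0.62242046) = 6.4854
Cpk = min(Cpu, Cpl) = 4.0648

4.0648


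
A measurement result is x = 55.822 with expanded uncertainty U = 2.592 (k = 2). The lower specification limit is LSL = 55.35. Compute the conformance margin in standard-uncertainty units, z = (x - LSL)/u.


u = U / k = 2.592 / 2 = 1.296
margin = |LSL - x| = |55.35 - 55.822| = 0.472
z = margin / u = 0.472 / 1.296
z = 0.3642

0.3642


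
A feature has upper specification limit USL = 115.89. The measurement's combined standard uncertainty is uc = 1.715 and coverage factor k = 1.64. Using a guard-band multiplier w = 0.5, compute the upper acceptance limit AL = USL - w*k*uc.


U = k * uc = 1.64 * 1.715 = 2.8126
guard band g = w * U = 0.5 * 2.8126 = 1.4063
AL = USL - g = 115.89 - 1.4063
AL = 114.4837

114.4837


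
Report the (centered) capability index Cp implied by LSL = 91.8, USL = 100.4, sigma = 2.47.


Cp = (USL - LSL) / (6 * sigma)
= (100.4 - 91.8) / (6 * 2.47)
= 8.6000 / 14.8200
= 0.5803

0.5803


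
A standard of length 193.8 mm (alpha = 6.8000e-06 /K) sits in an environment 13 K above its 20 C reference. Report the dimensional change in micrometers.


dL = L * alpha * dT
= 193.8 * 6.8000e-06 * 13
= 0.0171319 mm
dL_um = 0.0171319 * 1000 = 17.1319 um

17.1319


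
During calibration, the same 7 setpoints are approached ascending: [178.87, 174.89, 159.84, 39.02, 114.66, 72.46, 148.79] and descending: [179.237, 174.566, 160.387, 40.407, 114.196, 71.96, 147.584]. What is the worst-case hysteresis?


|178.87 - 179.237| = 0.3670
|174.89 - 174.566| = 0.3240
|159.84 - 160.387| = 0.5470
|39.02 - 40.407| = 1.3870
|114.66 - 114.196| = 0.4640
|72.46 - 71.96| = 0.5000
|148.79 - 147.584| = 1.2060
hysteresis = max(diffs) = 1.3870

1.3870


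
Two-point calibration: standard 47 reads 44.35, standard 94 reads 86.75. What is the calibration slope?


slope = (y2 - y1) / (x2 - x1)
= (86.75 - 44.35) / (94 - 47)
= 42.4000 / 47
= 0.9021

0.9021


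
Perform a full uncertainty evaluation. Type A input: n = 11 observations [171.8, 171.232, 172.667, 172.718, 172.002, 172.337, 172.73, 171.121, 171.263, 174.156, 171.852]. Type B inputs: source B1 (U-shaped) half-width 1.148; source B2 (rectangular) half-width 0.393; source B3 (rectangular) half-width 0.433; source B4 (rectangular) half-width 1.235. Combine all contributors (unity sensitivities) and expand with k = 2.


mean = (171.8 + 171.232 + 172.667 + 172.718 + 172.002 + 172.337 + 172.73 + 171.121 + 171.263 + 174.156 + 171.852) / 11 = 172.1707273
s = sqrt(sum((x - mean)^2)/(n-1)) = 0.88893949
u_A = s / sqrt(n) = 0.88893949 / sqrt(11) = 0.26802534
u_B1 = 1.148 / sqrt(2) = 0.81175858
u_B2 = 0.393 / sqrt(3) = 0.22689866
u_B3 = 0.433 / sqrt(3) = 0.24999267
u_B4 = 1.235 / sqrt(3) = 0.71302758
uc = sqrt(0.26802534^2 + 0.81175858^2 + 0.22689866^2 + 0.24999267^2 + 0.71302758^2) = 1.1632615
U = k * uc = 2 * 1.1632615
U = 2.3265

2.3265


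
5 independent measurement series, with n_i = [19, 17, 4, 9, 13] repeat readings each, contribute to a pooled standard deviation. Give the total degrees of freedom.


nu = sum_i (n_i - 1)
nu = ((19 - 1) + (17 - 1) + (4 - 1) + (9 - 1) + (13 - 1))
nu = 18 + 16 + 3 + 8 + 12
nu = 57

57


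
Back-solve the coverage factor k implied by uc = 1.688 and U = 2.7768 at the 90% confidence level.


k = U / uc
k = 2.7768 / 1.688
k = 1.645

1.645


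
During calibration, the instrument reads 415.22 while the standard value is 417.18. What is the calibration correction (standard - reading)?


Correction = standard - reading
= 417.18 - 415.22
= 1.9600

1.9600


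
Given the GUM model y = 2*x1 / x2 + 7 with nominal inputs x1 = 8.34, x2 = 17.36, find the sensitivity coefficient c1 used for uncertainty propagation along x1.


y = 2*x1 / x2 + 7
dy/dx1 = 2/x2
Evaluate at x2 = 17.36: c1 = 2 / 17.36
c1 = 0.1152

0.1152


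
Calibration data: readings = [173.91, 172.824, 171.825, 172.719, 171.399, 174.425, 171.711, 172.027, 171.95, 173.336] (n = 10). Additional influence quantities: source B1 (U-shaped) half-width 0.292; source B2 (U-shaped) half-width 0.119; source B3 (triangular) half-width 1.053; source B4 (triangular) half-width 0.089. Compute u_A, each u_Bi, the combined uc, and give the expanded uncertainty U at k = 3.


mean = (173.91 + 172.824 + 171.825 + 172.719 + 171.399 + 174.425 + 171.711 + 172.027 + 171.95 + 173.336) / 10 = 172.6126
s = sqrt(sum((x - mean)^2)/(n-1)) = 1.0129904
u_A = s / sqrt(n) = 1.0129904 / sqrt(10) = 0.32033569
u_B1 = 0.292 / sqrt(2) = 0.20647518
u_B2 = 0.119 / sqrt(2) = 0.084145707
u_B3 = 1.053 / sqrt(6) = 0.42988545
u_B4 = 0.089 / sqrt(6) = 0.036334098
uc = sqrt(0.32033569^2 + 0.20647518^2 + 0.084145707^2 + 0.42988545^2 + 0.036334098^2) = 0.5817638
U = k * uc = 3 * 0.5817638
U = 1.7453

1.7453


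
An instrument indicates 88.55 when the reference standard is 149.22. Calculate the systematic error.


Systematic error = measured - true
= 88.55 - 149.22
= -60.6700

-60.6700


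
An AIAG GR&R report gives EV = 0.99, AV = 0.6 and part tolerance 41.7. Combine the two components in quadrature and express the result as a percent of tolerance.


GRR = sqrt(EV^2 + AV^2) = sqrt(0.99^2 + 0.6^2) = 1.1576269
%GRR = GRR / tol * 100 = 1.1576269 / 41.7 * 100
%GRR = 2.7761

2.7761


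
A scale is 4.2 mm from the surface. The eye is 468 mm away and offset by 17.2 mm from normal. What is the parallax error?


error = h * offset / d
= 4.2 * 17.2 / 468
= 0.1544

0.1544


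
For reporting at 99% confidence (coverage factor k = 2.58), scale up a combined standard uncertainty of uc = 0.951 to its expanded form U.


U = k * uc
U = 2.58 * 0.951
U = 2.4536

2.4536


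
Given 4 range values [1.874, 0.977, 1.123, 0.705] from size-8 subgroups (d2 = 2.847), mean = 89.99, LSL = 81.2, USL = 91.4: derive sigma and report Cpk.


R_bar = (1.874 + 0.977 + 1.123 + 0.705) / 4 = 1.16975
sigma = R_bar / d2 = 1.16975 / 2.847 = 0.41087109
Cp = (USL - LSL)/(6*sigma) = (91.4 - 81.2)/(6*0.41087109) = 4.1376
Cpu = (91.4 - 89.99)/(3*0.41087109) = 1.1439
Cpl = (89.99 - 81.2)/(3*0.41087109) = 7.1312
Cpk = min(Cpu, Cpl) = 1.1439

1.1439


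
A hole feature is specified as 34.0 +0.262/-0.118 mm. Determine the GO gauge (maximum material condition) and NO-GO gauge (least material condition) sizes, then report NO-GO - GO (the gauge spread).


GO = nominal - lower_tol (smallest hole = maximum material condition)
GO = 34.0 - 0.118 = 33.882
NO-GO = nominal + upper_tol (largest hole = least material condition)
NO-GO = 34.0 + 0.262 = 34.262
spread = NO-GO - GO = 34.262 - 33.882 = 0.3800

0.3800


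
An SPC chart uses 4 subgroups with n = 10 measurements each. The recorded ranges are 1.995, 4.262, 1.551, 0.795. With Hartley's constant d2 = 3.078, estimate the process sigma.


R_bar = (1.995 + 4.262 + 1.551 + 0.795) / 4
R_bar = 8.603 / 4 = 2.15075
sigma_hat = R_bar / d2 = 2.15075 / 3.078 = 0.6987

0.6987


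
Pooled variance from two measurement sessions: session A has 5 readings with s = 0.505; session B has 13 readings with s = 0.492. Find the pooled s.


s_p = sqrt(((n1-1)*s1^2 + (n2-1)*s2^2) / (n1+n2-2))
numerator = (5-1)*0.505^2 + (13-1)*0.492^2 = 1.0201 + 2.904768 = 3.924868
denominator = 5 + 13 - 2 = 16
s_p^2 = 3.924868 / 16 = 0.24530425
s_p = sqrt(0.24530425) = 0.4953

0.4953


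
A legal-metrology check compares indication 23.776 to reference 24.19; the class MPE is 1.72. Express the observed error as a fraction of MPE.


e = indication - reference = 23.776 - 24.19 = -0.4140
|e| = 0.4140
ratio = |e| / MPE = 0.4140 / 1.72
ratio = 0.2407

0.2407


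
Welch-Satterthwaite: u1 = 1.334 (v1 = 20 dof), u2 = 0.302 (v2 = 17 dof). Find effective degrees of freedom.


uc = sqrt(u1^2 + u2^2) = sqrt(1.334^2 + 0.302^2) = 1.3677573
v_eff = uc^4 / (u1^4/v1 + u2^4/v2)
= 1.3677573^4 / (1.334^4/20 + 0.302^4/17)
= 3.4997431 / 0.15883028
v_eff = 22.0345

22.0345


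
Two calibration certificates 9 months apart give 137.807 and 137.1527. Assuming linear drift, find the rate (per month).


rate = (v2 - v1) / months
= (137.1527 - 137.807) / 9
= -0.6543 / 9
= -0.0727

-0.0727


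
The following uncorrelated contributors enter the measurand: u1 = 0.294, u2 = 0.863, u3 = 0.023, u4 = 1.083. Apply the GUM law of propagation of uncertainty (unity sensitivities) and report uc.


uc = sqrt(0.294^2 + 0.863^2 + 0.023^2 + 1.083^2)
uc = sqrt(2.004623)
uc = 1.4158

1.4158


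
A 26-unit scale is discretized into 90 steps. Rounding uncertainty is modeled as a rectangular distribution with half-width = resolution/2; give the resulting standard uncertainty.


resolution = range / divisions
resolution = 26 / 90 = 0.28888889
u_res = resolution / (2*sqrt(3))
u_res = 0.28888889 / 3.4641016
u_res = 0.0834

0.0834


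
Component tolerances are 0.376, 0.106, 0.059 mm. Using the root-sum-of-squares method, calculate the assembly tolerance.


RSS = sqrt(0.376^2 + 0.106^2 + 0.059^2)
= sqrt(0.156093)
= 0.3951

0.3951


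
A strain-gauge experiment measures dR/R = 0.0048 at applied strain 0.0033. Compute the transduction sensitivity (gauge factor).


GF = (dR/R) / epsilon
= 0.0048 / 0.0033
= 1.4545

1.4545


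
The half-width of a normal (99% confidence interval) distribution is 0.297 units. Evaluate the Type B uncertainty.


u_B = half_width / 2.576
u_B = 0.297 / 2.576
u_B = 0.1153

0.1153


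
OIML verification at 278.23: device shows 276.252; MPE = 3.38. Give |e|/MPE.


e = indication - reference = 276.252 - 278.23 = -1.9780
|e| = 1.9780
ratio = |e| / MPE = 1.9780 / 3.38
ratio = 0.5852

0.5852


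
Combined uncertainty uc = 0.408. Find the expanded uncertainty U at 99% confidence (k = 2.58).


U = k * uc
U = 2.58 * 0.408
U = 1.0526

1.0526


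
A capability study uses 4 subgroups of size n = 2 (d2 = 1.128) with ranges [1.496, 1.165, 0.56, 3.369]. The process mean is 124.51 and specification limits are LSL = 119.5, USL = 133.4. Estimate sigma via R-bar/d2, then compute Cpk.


R_bar = (1.496 + 1.165 + 0.56 + 3.369) / 4 = 1.6475
sigma = R_bar / d2 = 1.6475 / 1.128 = 1.4605496
Cp = (USL - LSL)/(6*sigma) = (133.4 - 119.5)/(6*1.4605496) = 1.5862
Cpu = (133.4 - 124.51)/(3*1.4605496) = 2.0289
Cpl = (124.51 - 119.5)/(3*1.4605496) = 1.1434
Cpk = min(Cpu, Cpl) = 1.1434

1.1434


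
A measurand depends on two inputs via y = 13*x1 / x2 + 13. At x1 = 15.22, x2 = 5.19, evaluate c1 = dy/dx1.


y = 13*x1 / x2 + 13
dy/dx1 = 13/x2
Evaluate at x2 = 5.19: c1 = 13 / 5.19
c1 = 2.5048

2.5048


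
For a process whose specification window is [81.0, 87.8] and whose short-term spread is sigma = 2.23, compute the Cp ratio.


Cp = (USL - LSL) / (6 * sigma)
= (87.8 - 81.0) / (6 * 2.23)
= 6.8000 / 13.3800
= 0.5082

0.5082


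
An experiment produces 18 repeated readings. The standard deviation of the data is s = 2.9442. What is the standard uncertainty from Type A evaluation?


u_A = s / sqrt(n)
u_A = 2.9442 / sqrt(18)
u_A = 2.9442 / 4.2426407
u_A = 0.6940

0.6940


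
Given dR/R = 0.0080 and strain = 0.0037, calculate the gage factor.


GF = (dR/R) / epsilon
= 0.0080 / 0.0037
= 2.1622

2.1622


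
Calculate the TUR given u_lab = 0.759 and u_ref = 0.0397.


TUR = u_lab / u_ref
= 0.759 / 0.0397
= 19.1184

19.1184


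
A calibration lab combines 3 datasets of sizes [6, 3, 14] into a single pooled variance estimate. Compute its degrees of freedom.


nu = sum_i (n_i - 1)
nu = ((6 - 1) + (3 - 1) + (14 - 1))
nu = 5 + 2 + 13
nu = 20

20


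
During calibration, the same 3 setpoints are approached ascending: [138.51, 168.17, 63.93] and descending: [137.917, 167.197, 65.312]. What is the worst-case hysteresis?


|138.51 - 137.917| = 0.5930
|168.17 - 167.197| = 0.9730
|63.93 - 65.312| = 1.3820
hysteresis = max(diffs) = 1.3820

1.3820


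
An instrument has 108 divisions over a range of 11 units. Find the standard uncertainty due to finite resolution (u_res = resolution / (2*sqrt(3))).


resolution = range / divisions
resolution = 11 / 108 = 0.10185185
u_res = resolution / (2*sqrt(3))
u_res = 0.10185185 / 3.4641016
u_res = 0.0294

0.0294


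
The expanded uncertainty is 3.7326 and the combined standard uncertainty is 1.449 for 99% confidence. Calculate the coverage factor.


k = U / uc
k = 3.7326 / 1.449
k = 2.576

2.576


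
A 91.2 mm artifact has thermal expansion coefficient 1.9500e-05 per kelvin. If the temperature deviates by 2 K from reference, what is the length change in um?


dL = L * alpha * dT
= 91.2 * 1.9500e-05 * 2
= 0.0035568 mm
dL_um = 0.0035568 * 1000 = 3.5568 um

3.5568


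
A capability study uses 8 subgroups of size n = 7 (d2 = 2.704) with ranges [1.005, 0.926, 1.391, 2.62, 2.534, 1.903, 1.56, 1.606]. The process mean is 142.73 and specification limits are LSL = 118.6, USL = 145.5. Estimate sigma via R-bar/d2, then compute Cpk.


R_bar = (1.005 + 0.926 + 1.391 + 2.62 + 2.534 + 1.903 + 1.56 + 1.606) / 8 = 1.693125
sigma = R_bar / d2 = 1.693125 / 2.704 = 0.6261557
Cp = (USL - LSL)/(6*sigma) = (145.5 - 118.6)/(6*0.6261557) = 7.1601
Cpu = (145.5 - 142.73)/(3*0.6261557) = 1.4746
Cpl = (142.73 - 118.6)/(3*0.6261557) = 12.8456
Cpk = min(Cpu, Cpl) = 1.4746

1.4746


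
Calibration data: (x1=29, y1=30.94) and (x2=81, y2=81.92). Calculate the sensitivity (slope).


slope = (y2 - y1) / (x2 - x1)
= (81.92 - 30.94) / (81 - 29)
= 50.9800 / 52
= 0.9804

0.9804


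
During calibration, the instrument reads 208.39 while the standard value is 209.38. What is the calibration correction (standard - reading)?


Correction = standard - reading
= 209.38 - 208.39
= 0.9900

0.9900


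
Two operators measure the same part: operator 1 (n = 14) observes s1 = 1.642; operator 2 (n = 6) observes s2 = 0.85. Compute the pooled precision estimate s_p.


s_p = sqrt(((n1-1)*s1^2 + (n2-1)*s2^2) / (n1+n2-2))
numerator = (14-1)*1.642^2 + (6-1)*0.85^2 = 35.050132 + 3.6125 = 38.662632
denominator = 14 + 6 - 2 = 18
s_p^2 = 38.662632 / 18 = 2.147924
s_p = sqrt(2.147924) = 1.4656

1.4656


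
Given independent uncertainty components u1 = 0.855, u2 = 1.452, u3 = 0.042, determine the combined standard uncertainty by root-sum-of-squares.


uc = sqrt(0.855^2 + 1.452^2 + 0.042^2)
uc = sqrt(2.841093)
uc = 1.6856

1.6856


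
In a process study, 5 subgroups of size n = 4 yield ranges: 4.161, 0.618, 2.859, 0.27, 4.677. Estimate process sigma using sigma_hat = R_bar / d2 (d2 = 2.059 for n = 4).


R_bar = (4.161 + 0.618 + 2.859 + 0.27 + 4.677) / 5
R_bar = 12.585 / 5 = 2.517
sigma_hat = R_bar / d2 = 2.517 / 2.059 = 1.2224

1.2224


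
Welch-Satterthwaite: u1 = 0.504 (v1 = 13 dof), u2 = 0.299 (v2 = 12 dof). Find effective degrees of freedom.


uc = sqrt(u1^2 + u2^2) = sqrt(0.504^2 + 0.299^2) = 0.58601792
v_eff = uc^4 / (u1^4/v1 + u2^4/v2)
= 0.58601792^4 / (0.504^4/13 + 0.299^4/12)
= 0.11793524 / 0.0056294394
v_eff = 20.9497

20.9497


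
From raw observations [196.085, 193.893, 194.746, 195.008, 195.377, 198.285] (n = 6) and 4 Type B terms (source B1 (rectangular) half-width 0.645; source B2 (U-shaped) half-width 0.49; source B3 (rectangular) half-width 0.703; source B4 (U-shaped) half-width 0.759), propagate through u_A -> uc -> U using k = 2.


mean = (196.085 + 193.893 + 194.746 + 195.008 + 195.377 + 198.285) / 6 = 195.5656667
s = sqrt(sum((x - mean)^2)/(n-1)) = 1.5153043
u_A = s / sqrt(n) = 1.5153043 / sqrt(6) = 0.61862039
u_B1 = 0.645 / sqrt(3) = 0.37239092
u_B2 = 0.49 / sqrt(2) = 0.34648232
u_B3 = 0.703 / sqrt(3) = 0.40587724
u_B4 = 0.759 / sqrt(2) = 0.53669405
uc = sqrt(0.61862039^2 + 0.37239092^2 + 0.34648232^2 + 0.40587724^2 + 0.53669405^2) = 1.0460368
U = k * uc = 2 * 1.0460368
U = 2.0921

2.0921


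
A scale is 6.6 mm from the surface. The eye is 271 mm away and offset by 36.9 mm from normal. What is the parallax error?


error = h * offset / d
= 6.6 * 36.9 / 271
= 0.8987

0.8987


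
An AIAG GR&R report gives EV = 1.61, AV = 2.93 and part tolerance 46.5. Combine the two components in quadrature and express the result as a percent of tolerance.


GRR = sqrt(EV^2 + AV^2) = sqrt(1.61^2 + 2.93^2) = 3.3432021
%GRR = GRR / tol * 100 = 3.3432021 / 46.5 * 100
%GRR = 7.1897

7.1897


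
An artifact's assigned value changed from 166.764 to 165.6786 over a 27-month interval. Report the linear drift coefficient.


rate = (v2 - v1) / months
= (165.6786 - 166.764) / 27
= -1.0854 / 27
= -0.0402

-0.0402


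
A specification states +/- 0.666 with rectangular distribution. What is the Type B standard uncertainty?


u_B = half_width / sqrt(3)
u_B = 0.666 / 1.7320508
u_B = 0.3845

0.3845


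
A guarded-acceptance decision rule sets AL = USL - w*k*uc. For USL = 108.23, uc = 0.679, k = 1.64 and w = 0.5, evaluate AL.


U = k * uc = 1.64 * 0.679 = 1.11356
guard band g = w * U = 0.5 * 1.11356 = 0.55678
AL = USL - g = 108.23 - 0.55678
AL = 107.6732

107.6732


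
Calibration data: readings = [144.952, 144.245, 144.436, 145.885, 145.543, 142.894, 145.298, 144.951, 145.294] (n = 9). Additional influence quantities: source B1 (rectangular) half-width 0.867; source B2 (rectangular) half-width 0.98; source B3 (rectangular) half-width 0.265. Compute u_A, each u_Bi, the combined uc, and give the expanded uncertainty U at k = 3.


mean = (144.952 + 144.245 + 144.436 + 145.885 + 145.543 + 142.894 + 145.298 + 144.951 + 145.294) / 9 = 144.8331111
s = sqrt(sum((x - mean)^2)/(n-1)) = 0.88957215
u_A = s / sqrt(n) = 0.88957215 / sqrt(9) = 0.29652405
u_B1 = 0.867 / sqrt(3) = 0.50056268
u_B2 = 0.98 / sqrt(3) = 0.56580326
u_B3 = 0.265 / sqrt(3) = 0.15299782
uc = sqrt(0.29652405^2 + 0.50056268^2 + 0.56580326^2 + 0.15299782^2) = 0.82585179
U = k * uc = 3 * 0.82585179
U = 2.4776

2.4776


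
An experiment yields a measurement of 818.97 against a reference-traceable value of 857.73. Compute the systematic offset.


Systematic error = measured - true
= 818.97 - 857.73
= -38.7600

-38.7600


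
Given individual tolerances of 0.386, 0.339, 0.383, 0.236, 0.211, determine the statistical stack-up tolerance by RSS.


RSS = sqrt(0.386^2 + 0.339^2 + 0.383^2 + 0.236^2 + 0.211^2)
= sqrt(0.510823)
= 0.7147

0.7147


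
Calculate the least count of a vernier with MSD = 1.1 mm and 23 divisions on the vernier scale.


LC = MSD / n_div
= 1.1 / 23
= 0.0478

0.0478


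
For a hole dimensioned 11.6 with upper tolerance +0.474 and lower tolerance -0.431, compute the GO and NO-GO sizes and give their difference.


GO = nominal - lower_tol (smallest hole = maximum material condition)
GO = 11.6 - 0.431 = 11.169
NO-GO = nominal + upper_tol (largest hole = least material condition)
NO-GO = 11.6 + 0.474 = 12.074
spread = NO-GO - GO = 12.074 - 11.169 = 0.9050

0.9050


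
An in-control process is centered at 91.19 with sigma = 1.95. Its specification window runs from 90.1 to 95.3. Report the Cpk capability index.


Cpu = (USL - mean) / (3*sigma) = (95.3 - 91.19) / (3*1.95) = 0.7026
Cpl = (mean - LSL) / (3*sigma) = (91.19 - 90.1) / (3*1.95) = 0.1863
Cpk = min(Cpu, Cpl) = 0.1863

0.1863


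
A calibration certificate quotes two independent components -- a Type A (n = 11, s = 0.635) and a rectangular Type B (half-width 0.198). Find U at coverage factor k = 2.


u_A = s / sqrt(n) = 0.635 / sqrt(11) = 0.1914597
u_B = half_width / sqrt(3) = 0.198 / sqrt(3) = 0.11431535
uc = sqrt(u_A^2 + u_B^2) = sqrt(0.1914597^2 + 0.11431535^2) = 0.22299062
U = k * uc = 2 * 0.22299062
U = 0.4460

0.4460


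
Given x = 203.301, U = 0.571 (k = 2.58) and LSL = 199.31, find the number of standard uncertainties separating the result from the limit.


u = U / k = 0.571 / 2.58 = 0.22131783
margin = |LSL - x| = |199.31 - 203.301| = 3.991
z = margin / u = 3.991 / 0.22131783
z = 18.0329

18.0329


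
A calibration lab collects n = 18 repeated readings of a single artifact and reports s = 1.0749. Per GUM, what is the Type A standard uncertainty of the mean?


u_A = s / sqrt(n)
u_A = 1.0749 / sqrt(18)
u_A = 1.0749 / 4.2426407
u_A = 0.2534

0.2534


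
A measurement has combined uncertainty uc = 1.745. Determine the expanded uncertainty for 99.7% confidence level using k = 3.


U = k * uc
U = 3 * 1.745
U = 5.2350

5.2350


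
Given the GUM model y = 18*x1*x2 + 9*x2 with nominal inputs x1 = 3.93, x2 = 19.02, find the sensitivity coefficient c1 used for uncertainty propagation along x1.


y = 18*x1*x2 + 9*x2
dy/dx1 = 18*x2
Evaluate at x2 = 19.02: c1 = 18 * 19.02
c1 = 342.3600

342.3600


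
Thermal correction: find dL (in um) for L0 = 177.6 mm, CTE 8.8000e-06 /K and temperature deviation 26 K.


dL = L * alpha * dT
= 177.6 * 8.8000e-06 * 26
= 0.0406349 mm
dL_um = 0.0406349 * 1000 = 40.6349 um

40.6349


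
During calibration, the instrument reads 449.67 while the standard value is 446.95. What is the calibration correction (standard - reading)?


Correction = standard - reading
= 446.95 - 449.67
= -2.7200

-2.7200


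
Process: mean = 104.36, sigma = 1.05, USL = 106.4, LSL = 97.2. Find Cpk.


Cpu = (USL - mean) / (3*sigma) = (106.4 - 104.36) / (3*1.05) = 0.6476
Cpl = (mean - LSL) / (3*sigma) = (104.36 - 97.2) / (3*1.05) = 2.2730
Cpk = min(Cpu, Cpl) = 0.6476

0.6476


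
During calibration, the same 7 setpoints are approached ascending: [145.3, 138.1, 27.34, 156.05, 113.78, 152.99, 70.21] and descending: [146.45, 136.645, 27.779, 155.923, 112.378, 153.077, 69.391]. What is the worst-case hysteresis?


|145.3 - 146.45| = 1.1500
|138.1 - 136.645| = 1.4550
|27.34 - 27.779| = 0.4390
|156.05 - 155.923| = 0.1270
|113.78 - 112.378| = 1.4020
|152.99 - 153.077| = 0.0870
|70.21 - 69.391| = 0.8190
hysteresis = max(diffs) = 1.4550

1.4550


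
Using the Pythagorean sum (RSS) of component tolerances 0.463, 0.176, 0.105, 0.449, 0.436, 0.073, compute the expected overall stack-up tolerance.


RSS = sqrt(0.463^2 + 0.176^2 + 0.105^2 + 0.449^2 + 0.436^2 + 0.073^2)
= sqrt(0.653396)
= 0.8083

0.8083


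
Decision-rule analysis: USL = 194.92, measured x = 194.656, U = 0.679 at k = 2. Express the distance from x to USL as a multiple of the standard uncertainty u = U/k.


u = U / k = 0.679 / 2 = 0.3395
margin = |USL - x| = |194.92 - 194.656| = 0.264
z = margin / u = 0.264 / 0.3395
z = 0.7776

0.7776


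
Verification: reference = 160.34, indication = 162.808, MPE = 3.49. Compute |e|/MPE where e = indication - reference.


e = indication - reference = 162.808 - 160.34 = 2.4680
|e| = 2.4680
ratio = |e| / MPE = 2.4680 / 3.49
ratio = 0.7072

0.7072


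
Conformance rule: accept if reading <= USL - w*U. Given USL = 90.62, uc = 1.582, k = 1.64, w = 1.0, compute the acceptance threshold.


U = k * uc = 1.64 * 1.582 = 2.59448
guard band g = w * U = 1.0 * 2.59448 = 2.59448
AL = USL - g = 90.62 - 2.59448
AL = 88.0255

88.0255


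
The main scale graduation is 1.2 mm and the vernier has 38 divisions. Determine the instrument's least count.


LC = MSD / n_div
= 1.2 / 38
= 0.0316

0.0316


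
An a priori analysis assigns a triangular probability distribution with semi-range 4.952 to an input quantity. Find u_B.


u_B = half_width / sqrt(6)
u_B = 4.952 / 2.4494897
u_B = 2.0216

2.0216


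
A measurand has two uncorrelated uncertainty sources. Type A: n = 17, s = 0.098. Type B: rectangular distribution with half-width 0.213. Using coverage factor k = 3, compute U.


u_A = s / sqrt(n) = 0.098 / sqrt(17) = 0.023768491
u_B = half_width / sqrt(3) = 0.213 / sqrt(3) = 0.12297561
uc = sqrt(u_A^2 + u_B^2) = sqrt(0.023768491^2 + 0.12297561^2) = 0.12525151
U = k * uc = 3 * 0.12525151
U = 0.3758

0.3758


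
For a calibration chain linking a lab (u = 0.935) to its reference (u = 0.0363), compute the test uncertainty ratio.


TUR = u_lab / u_ref
= 0.935 / 0.0363
= 25.7576

25.7576


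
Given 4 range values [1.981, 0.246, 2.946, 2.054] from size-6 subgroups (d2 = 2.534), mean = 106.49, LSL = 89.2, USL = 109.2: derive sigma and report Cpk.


R_bar = (1.981 + 0.246 + 2.946 + 2.054) / 4 = 1.80675
sigma = R_bar / d2 = 1.80675 / 2.534 = 0.71300316
Cp = (USL - LSL)/(6*sigma) = (109.2 - 89.2)/(6*0.71300316) = 4.6751
Cpu = (109.2 - 106.49)/(3*0.71300316) = 1.2669
Cpl = (106.49 - 89.2)/(3*0.71300316) = 8.0832
Cpk = min(Cpu, Cpl) = 1.2669

1.2669


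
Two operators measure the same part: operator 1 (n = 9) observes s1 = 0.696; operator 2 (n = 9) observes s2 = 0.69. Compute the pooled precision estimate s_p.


s_p = sqrt(((n1-1)*s1^2 + (n2-1)*s2^2) / (n1+n2-2))
numerator = (9-1)*0.696^2 + (9-1)*0.69^2 = 3.875328 + 3.8088 = 7.684128
denominator = 9 + 9 - 2 = 16
s_p^2 = 7.684128 / 16 = 0.480258
s_p = sqrt(0.480258) = 0.6930

0.6930


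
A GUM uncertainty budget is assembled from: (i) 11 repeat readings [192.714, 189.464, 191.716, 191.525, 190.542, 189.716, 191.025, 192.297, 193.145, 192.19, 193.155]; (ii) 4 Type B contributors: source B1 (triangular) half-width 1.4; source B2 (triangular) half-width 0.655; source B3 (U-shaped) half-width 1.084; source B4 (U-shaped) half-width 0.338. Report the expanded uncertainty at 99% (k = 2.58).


mean = (192.714 + 189.464 + 191.716 + 191.525 + 190.542 + 189.716 + 191.025 + 192.297 + 193.145 + 192.19 + 193.155) / 11 = 191.5899091
s = sqrt(sum((x - mean)^2)/(n-1)) = 1.2829597
u_A = s / sqrt(n) = 1.2829597 / sqrt(11) = 0.3868269
u_B1 = 1.4 / sqrt(6) = 0.57154761
u_B2 = 0.655 / sqrt(6) = 0.26740263
u_B3 = 1.084 / sqrt(2) = 0.76650375
u_B4 = 0.338 / sqrt(2) = 0.23900209
uc = sqrt(0.3868269^2 + 0.57154761^2 + 0.26740263^2 + 0.76650375^2 + 0.23900209^2) = 1.0919963
U = k * uc = 2.58 * 1.0919963
U = 2.8174

2.8174


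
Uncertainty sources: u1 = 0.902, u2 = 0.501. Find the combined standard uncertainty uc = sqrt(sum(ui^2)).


uc = sqrt(0.902^2 + 0.501^2)
uc = sqrt(1.064605)
uc = 1.0318

1.0318


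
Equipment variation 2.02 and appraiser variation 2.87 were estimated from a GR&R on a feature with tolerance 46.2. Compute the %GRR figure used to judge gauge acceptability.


GRR = sqrt(EV^2 + AV^2) = sqrt(2.02^2 + 2.87^2) = 3.5096011
%GRR = GRR / tol * 100 = 3.5096011 / 46.2 * 100
%GRR = 7.5965

7.5965


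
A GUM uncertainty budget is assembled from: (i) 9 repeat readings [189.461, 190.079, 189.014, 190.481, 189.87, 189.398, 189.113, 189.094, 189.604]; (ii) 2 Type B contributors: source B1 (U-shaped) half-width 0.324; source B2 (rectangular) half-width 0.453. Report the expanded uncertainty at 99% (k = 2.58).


mean = (189.461 + 190.079 + 189.014 + 190.481 + 189.87 + 189.398 + 189.113 + 189.094 + 189.604) / 9 = 189.5682222
s = sqrt(sum((x - mean)^2)/(n-1)) = 0.49575139
u_A = s / sqrt(n) = 0.49575139 / sqrt(9) = 0.16525046
u_B1 = 0.324 / sqrt(2) = 0.2291026
u_B2 = 0.453 / sqrt(3) = 0.26153967
uc = sqrt(0.16525046^2 + 0.2291026^2 + 0.26153967^2) = 0.38496586
U = k * uc = 2.58 * 0.38496586
U = 0.9932

0.9932


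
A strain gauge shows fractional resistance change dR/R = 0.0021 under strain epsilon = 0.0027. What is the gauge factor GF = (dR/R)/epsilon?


GF = (dR/R) / epsilon
= 0.0021 / 0.0027
= 0.7778

0.7778


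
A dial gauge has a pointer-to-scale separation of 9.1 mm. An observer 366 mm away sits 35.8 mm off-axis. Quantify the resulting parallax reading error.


error = h * offset / d
= 9.1 * 35.8 / 366
= 0.8901

0.8901


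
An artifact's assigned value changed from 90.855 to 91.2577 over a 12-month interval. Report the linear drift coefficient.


rate = (v2 - v1) / months
= (91.2577 - 90.855) / 12
= 0.4027 / 12
= 0.0336

0.0336


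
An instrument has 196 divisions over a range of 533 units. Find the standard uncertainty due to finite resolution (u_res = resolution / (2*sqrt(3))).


resolution = range / divisions
resolution = 533 / 196 = 2.7193878
u_res = resolution / (2*sqrt(3))
u_res = 2.7193878 / 3.4641016
u_res = 0.7850

0.7850


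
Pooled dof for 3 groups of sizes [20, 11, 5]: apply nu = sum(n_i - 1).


nu = sum_i (n_i - 1)
nu = ((20 - 1) + (11 - 1) + (5 - 1))
nu = 19 + 10 + 4
nu = 33

33


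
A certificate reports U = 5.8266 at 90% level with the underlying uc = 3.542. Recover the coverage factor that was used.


k = U / uc
k = 5.8266 / 3.542
k = 1.645

1.645


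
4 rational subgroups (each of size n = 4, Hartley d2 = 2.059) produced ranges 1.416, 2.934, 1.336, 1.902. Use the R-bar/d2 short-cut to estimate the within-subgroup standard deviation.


R_bar = (1.416 + 2.934 + 1.336 + 1.902) / 4
R_bar = 7.588 / 4 = 1.897
sigma_hat = R_bar / d2 = 1.897 / 2.059 = 0.9213

0.9213


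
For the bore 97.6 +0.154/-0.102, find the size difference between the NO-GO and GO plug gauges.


GO = nominal - lower_tol (smallest hole = maximum material condition)
GO = 97.6 - 0.102 = 97.498
NO-GO = nominal + upper_tol (largest hole = least material condition)
NO-GO = 97.6 + 0.154 = 97.754
spread = NO-GO - GO = 97.754 - 97.498 = 0.2560

0.2560


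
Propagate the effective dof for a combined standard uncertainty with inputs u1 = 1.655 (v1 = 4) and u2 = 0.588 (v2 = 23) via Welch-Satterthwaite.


uc = sqrt(u1^2 + u2^2) = sqrt(1.655^2 + 0.588^2) = 1.756351
v_eff = uc^4 / (u1^4/v1 + u2^4/v2)
= 1.756351^4 / (1.655^4/4 + 0.588^4/23)
= 9.5157988 / 1.8807618
v_eff = 5.0595

5.0595


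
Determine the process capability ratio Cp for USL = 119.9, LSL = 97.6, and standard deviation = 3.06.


Cp = (USL - LSL) / (6 * sigma)
= (119.9 - 97.6) / (6 * 3.06)
= 22.3000 / 18.3600
= 1.2146

1.2146


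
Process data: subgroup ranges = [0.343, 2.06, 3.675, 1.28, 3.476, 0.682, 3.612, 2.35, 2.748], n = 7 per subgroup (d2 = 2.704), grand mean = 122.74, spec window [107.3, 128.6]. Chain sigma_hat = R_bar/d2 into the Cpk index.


R_bar = (0.343 + 2.06 + 3.675 + 1.28 + 3.476 + 0.682 + 3.612 + 2.35 + 2.748) / 9 = 2.2473333
sigma = R_bar / d2 = 2.2473333 / 2.704 = 0.83111439
Cp = (USL - LSL)/(6*sigma) = (128.6 - 107.3)/(6*0.83111439) = 4.2714
Cpu = (128.6 - 122.74)/(3*0.83111439) = 2.3503
Cpl = (122.74 - 107.3)/(3*0.83111439) = 6.1925
Cpk = min(Cpu, Cpl) = 2.3503

2.3503


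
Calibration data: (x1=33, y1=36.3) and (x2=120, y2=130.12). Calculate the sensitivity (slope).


slope = (y2 - y1) / (x2 - x1)
= (130.12 - 36.3) / (120 - 33)
= 93.8200 / 87
= 1.0784

1.0784


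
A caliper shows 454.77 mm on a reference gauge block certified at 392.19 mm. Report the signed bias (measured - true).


Systematic error = measured - true
= 454.77 - 392.19
= 62.5800

62.5800


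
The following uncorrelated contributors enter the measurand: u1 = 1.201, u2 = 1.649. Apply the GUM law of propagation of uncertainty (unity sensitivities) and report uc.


uc = sqrt(1.201^2 + 1.649^2)
uc = sqrt(4.161602)
uc = 2.0400

2.0400


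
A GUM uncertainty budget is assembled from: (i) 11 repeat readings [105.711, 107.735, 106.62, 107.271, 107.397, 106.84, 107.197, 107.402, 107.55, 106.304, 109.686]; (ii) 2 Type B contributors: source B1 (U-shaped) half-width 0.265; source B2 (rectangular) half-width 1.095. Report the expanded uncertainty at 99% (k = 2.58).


mean = (105.711 + 107.735 + 106.62 + 107.271 + 107.397 + 106.84 + 107.197 + 107.402 + 107.55 + 106.304 + 109.686) / 11 = 107.2466364
s = sqrt(sum((x - mean)^2)/(n-1)) = 1.006757
u_A = s / sqrt(n) = 1.006757 / sqrt(11) = 0.30354866
u_B1 = 0.265 / sqrt(2) = 0.1873833
u_B2 = 1.095 / sqrt(3) = 0.63219854
uc = sqrt(0.30354866^2 + 0.1873833^2 + 0.63219854^2) = 0.72589895
U = k * uc = 2.58 * 0.72589895
U = 1.8728

1.8728


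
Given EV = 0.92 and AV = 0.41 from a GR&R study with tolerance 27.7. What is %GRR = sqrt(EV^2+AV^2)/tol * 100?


GRR = sqrt(EV^2 + AV^2) = sqrt(0.92^2 + 0.41^2) = 1.0072239
%GRR = GRR / tol * 100 = 1.0072239 / 27.7 * 100
%GRR = 3.6362

3.6362


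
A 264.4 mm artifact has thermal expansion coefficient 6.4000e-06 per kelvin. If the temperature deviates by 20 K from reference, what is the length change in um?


dL = L * alpha * dT
= 264.4 * 6.4000e-06 * 20
= 0.0338432 mm
dL_um = 0.0338432 * 1000 = 33.8432 um

33.8432


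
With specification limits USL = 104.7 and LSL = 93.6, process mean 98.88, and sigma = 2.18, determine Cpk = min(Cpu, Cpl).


Cpu = (USL - mean) / (3*sigma) = (104.7 - 98.88) / (3*2.18) = 0.8899
Cpl = (mean - LSL) / (3*sigma) = (98.88 - 93.6) / (3*2.18) = 0.8073
Cpk = min(Cpu, Cpl) = 0.8073

0.8073


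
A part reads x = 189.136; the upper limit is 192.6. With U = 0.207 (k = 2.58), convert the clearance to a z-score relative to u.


u = U / k = 0.207 / 2.58 = 0.080232558
margin = |USL - x| = |192.6 - 189.136| = 3.464
z = margin / u = 3.464 / 0.080232558
z = 43.1745

43.1745


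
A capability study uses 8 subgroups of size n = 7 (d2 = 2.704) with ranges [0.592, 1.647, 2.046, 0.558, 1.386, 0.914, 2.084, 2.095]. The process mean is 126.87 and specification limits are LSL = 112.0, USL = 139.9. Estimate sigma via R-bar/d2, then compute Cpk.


R_bar = (0.592 + 1.647 + 2.046 + 0.558 + 1.386 + 0.914 + 2.084 + 2.095) / 8 = 1.41525
sigma = R_bar / d2 = 1.41525 / 2.704 = 0.52339127
Cp = (USL - LSL)/(6*sigma) = (139.9 - 112.0)/(6*0.52339127) = 8.8844
Cpu = (139.9 - 126.87)/(3*0.52339127) = 8.2984
Cpl = (126.87 - 112.0)/(3*0.52339127) = 9.4703
Cpk = min(Cpu, Cpl) = 8.2984

8.2984


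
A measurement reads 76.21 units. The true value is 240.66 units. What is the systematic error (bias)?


Systematic error = measured - true
= 76.21 - 240.66
= -164.4500

-164.4500


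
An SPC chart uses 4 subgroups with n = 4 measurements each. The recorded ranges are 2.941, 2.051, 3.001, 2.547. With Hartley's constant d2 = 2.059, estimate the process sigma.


R_bar = (2.941 + 2.051 + 3.001 + 2.547) / 4
R_bar = 10.54 / 4 = 2.635
sigma_hat = R_bar / d2 = 2.635 / 2.059 = 1.2797

1.2797


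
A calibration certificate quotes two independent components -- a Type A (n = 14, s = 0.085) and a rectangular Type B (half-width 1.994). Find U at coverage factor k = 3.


u_A = s / sqrt(n) = 0.085 / sqrt(14) = 0.022717206
u_B = half_width / sqrt(3) = 1.994 / sqrt(3) = 1.1512364
uc = sqrt(u_A^2 + u_B^2) = sqrt(0.022717206^2 + 1.1512364^2) = 1.1514605
U = k * uc = 3 * 1.1514605
U = 3.4544

3.4544


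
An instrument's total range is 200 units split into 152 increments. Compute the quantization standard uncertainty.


resolution = range / divisions
resolution = 200 / 152 = 1.3157895
u_res = resolution / (2*sqrt(3))
u_res = 1.3157895 / 3.4641016
u_res = 0.3798

0.3798


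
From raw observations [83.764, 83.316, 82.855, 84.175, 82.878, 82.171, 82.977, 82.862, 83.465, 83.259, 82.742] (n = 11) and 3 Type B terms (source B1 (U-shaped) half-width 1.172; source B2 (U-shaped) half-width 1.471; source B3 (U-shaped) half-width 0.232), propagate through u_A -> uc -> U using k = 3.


mean = (83.764 + 83.316 + 82.855 + 84.175 + 82.878 + 82.171 + 82.977 + 82.862 + 83.465 + 83.259 + 82.742) / 11 = 83.13309091
s = sqrt(sum((x - mean)^2)/(n-1)) = 0.54423569
u_A = s / sqrt(n) = 0.54423569 / sqrt(11) = 0.16409323
u_B1 = 1.172 / sqrt(2) = 0.82872915
u_B2 = 1.471 / sqrt(2) = 1.0401541
u_B3 = 0.232 / sqrt(2) = 0.16404877
uc = sqrt(0.16409323^2 + 0.82872915^2 + 1.0401541^2 + 0.16404877^2) = 1.3500189
U = k * uc = 3 * 1.3500189
U = 4.0501

4.0501


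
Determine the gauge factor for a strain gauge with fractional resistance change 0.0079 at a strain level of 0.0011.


GF = (dR/R) / epsilon
= 0.0079 / 0.0011
= 7.1818

7.1818


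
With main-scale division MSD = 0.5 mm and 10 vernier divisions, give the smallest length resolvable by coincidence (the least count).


LC = MSD / n_div
= 0.5 / 10
= 0.0500

0.0500


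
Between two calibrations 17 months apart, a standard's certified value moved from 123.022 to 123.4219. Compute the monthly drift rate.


rate = (v2 - v1) / months
= (123.4219 - 123.022) / 17
= 0.3999 / 17
= 0.0235

0.0235


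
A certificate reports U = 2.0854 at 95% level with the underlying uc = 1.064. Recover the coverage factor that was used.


k = U / uc
k = 2.0854 / 1.064
k = 1.96

1.96


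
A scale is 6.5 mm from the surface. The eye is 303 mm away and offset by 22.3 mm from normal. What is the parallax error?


error = h * offset / d
= 6.5 * 22.3 / 303
= 0.4784

0.4784


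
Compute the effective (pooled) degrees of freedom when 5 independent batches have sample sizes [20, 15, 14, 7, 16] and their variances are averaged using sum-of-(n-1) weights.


nu = sum_i (n_i - 1)
nu = ((20 - 1) + (15 - 1) + (14 - 1) + (7 - 1) + (16 - 1))
nu = 19 + 14 + 13 + 6 + 15
nu = 67

67


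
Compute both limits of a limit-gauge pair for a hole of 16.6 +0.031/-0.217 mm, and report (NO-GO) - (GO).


GO = nominal - lower_tol (smallest hole = maximum material condition)
GO = 16.6 - 0.217 = 16.383
NO-GO = nominal + upper_tol (largest hole = least material condition)
NO-GO = 16.6 + 0.031 = 16.631
spread = NO-GO - GO = 16.631 - 16.383 = 0.2480

0.2480


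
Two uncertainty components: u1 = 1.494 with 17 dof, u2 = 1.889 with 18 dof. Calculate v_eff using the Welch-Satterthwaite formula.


uc = sqrt(u1^2 + u2^2) = sqrt(1.494^2 + 1.889^2) = 2.408393
v_eff = uc^4 / (u1^4/v1 + u2^4/v2)
= 2.408393^4 / (1.494^4/17 + 1.889^4/18)
= 33.644139 / 1.0004421
v_eff = 33.6293

33.6293


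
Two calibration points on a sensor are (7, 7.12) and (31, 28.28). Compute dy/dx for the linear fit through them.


slope = (y2 - y1) / (x2 - x1)
= (28.28 - 7.12) / (31 - 7)
= 21.1600 / 24
= 0.8817

0.8817


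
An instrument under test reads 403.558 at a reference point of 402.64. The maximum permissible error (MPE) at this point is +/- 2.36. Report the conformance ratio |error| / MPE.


e = indication - reference = 403.558 - 402.64 = 0.9180
|e| = 0.9180
ratio = |e| / MPE = 0.9180 / 2.36
ratio = 0.3890

0.3890


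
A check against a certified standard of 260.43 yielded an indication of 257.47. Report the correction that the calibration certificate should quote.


Correction = standard - reading
= 260.43 - 257.47
= 2.9600

2.9600


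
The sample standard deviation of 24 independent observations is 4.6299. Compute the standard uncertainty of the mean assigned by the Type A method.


u_A = s / sqrt(n)
u_A = 4.6299 / sqrt(24)
u_A = 4.6299 / 4.8989795
u_A = 0.9451

0.9451


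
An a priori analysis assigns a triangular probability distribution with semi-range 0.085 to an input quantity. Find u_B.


u_B = half_width / sqrt(6)
u_B = 0.085 / 2.4494897
u_B = 0.0347

0.0347


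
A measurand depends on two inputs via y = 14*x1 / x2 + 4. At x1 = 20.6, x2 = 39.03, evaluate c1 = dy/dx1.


y = 14*x1 / x2 + 4
dy/dx1 = 14/x2
Evaluate at x2 = 39.03: c1 = 14 / 39.03
c1 = 0.3587

0.3587
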